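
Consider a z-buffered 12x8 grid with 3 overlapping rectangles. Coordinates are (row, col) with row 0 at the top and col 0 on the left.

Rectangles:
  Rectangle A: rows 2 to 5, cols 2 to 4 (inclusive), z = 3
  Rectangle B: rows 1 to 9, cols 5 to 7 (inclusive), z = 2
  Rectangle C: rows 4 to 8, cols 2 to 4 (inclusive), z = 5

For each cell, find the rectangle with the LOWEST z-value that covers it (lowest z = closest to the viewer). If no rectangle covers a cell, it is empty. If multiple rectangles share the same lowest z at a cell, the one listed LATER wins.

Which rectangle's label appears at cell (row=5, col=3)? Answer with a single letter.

Answer: A

Derivation:
Check cell (5,3):
  A: rows 2-5 cols 2-4 z=3 -> covers; best now A (z=3)
  B: rows 1-9 cols 5-7 -> outside (col miss)
  C: rows 4-8 cols 2-4 z=5 -> covers; best now A (z=3)
Winner: A at z=3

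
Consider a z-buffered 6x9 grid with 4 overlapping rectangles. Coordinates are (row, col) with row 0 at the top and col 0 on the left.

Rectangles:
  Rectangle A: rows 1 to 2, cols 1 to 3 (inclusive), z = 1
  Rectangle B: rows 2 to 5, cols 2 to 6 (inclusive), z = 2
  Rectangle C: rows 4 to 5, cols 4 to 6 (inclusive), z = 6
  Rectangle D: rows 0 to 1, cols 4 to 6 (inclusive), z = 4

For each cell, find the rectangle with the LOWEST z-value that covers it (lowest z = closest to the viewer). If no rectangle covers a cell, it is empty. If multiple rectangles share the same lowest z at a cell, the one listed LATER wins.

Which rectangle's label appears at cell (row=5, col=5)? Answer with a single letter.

Check cell (5,5):
  A: rows 1-2 cols 1-3 -> outside (row miss)
  B: rows 2-5 cols 2-6 z=2 -> covers; best now B (z=2)
  C: rows 4-5 cols 4-6 z=6 -> covers; best now B (z=2)
  D: rows 0-1 cols 4-6 -> outside (row miss)
Winner: B at z=2

Answer: B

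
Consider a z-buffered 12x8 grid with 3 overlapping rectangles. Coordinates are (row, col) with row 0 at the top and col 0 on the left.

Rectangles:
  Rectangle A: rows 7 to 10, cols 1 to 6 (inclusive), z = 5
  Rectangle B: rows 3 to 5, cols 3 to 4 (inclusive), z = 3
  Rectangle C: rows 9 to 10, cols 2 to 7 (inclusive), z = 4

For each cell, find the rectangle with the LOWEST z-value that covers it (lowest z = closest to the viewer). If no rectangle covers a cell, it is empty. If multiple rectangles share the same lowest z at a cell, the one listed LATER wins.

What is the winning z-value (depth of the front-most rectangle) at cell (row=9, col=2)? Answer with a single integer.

Check cell (9,2):
  A: rows 7-10 cols 1-6 z=5 -> covers; best now A (z=5)
  B: rows 3-5 cols 3-4 -> outside (row miss)
  C: rows 9-10 cols 2-7 z=4 -> covers; best now C (z=4)
Winner: C at z=4

Answer: 4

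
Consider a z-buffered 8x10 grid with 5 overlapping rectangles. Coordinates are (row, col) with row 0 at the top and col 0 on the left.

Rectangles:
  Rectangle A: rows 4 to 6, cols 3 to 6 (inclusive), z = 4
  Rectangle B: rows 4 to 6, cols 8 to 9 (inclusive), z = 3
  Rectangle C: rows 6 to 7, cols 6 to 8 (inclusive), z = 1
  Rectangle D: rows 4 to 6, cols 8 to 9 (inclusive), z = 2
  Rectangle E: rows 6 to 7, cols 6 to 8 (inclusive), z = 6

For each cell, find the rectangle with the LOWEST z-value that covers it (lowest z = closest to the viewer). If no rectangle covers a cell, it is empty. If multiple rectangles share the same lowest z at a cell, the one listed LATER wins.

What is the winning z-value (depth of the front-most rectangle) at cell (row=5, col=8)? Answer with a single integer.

Answer: 2

Derivation:
Check cell (5,8):
  A: rows 4-6 cols 3-6 -> outside (col miss)
  B: rows 4-6 cols 8-9 z=3 -> covers; best now B (z=3)
  C: rows 6-7 cols 6-8 -> outside (row miss)
  D: rows 4-6 cols 8-9 z=2 -> covers; best now D (z=2)
  E: rows 6-7 cols 6-8 -> outside (row miss)
Winner: D at z=2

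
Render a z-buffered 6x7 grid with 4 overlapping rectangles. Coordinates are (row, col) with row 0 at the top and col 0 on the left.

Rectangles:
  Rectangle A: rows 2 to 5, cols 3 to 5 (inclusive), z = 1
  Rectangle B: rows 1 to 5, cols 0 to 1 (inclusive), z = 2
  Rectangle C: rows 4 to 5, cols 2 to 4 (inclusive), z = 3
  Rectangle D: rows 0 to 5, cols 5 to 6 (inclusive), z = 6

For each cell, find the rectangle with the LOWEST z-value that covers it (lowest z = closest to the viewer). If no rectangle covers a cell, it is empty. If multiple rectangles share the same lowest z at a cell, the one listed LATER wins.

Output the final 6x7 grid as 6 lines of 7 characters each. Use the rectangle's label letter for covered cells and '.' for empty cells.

.....DD
BB...DD
BB.AAAD
BB.AAAD
BBCAAAD
BBCAAAD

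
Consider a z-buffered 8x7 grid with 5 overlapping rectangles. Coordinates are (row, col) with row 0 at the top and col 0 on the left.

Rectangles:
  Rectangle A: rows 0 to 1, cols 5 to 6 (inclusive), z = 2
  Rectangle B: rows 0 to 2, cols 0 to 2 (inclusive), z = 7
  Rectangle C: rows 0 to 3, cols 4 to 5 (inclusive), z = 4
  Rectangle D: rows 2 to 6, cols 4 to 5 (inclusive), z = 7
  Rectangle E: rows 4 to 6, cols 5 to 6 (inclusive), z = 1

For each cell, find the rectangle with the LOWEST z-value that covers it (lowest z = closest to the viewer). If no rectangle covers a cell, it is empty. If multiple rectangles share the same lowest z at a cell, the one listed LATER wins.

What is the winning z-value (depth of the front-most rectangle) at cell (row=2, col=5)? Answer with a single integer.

Check cell (2,5):
  A: rows 0-1 cols 5-6 -> outside (row miss)
  B: rows 0-2 cols 0-2 -> outside (col miss)
  C: rows 0-3 cols 4-5 z=4 -> covers; best now C (z=4)
  D: rows 2-6 cols 4-5 z=7 -> covers; best now C (z=4)
  E: rows 4-6 cols 5-6 -> outside (row miss)
Winner: C at z=4

Answer: 4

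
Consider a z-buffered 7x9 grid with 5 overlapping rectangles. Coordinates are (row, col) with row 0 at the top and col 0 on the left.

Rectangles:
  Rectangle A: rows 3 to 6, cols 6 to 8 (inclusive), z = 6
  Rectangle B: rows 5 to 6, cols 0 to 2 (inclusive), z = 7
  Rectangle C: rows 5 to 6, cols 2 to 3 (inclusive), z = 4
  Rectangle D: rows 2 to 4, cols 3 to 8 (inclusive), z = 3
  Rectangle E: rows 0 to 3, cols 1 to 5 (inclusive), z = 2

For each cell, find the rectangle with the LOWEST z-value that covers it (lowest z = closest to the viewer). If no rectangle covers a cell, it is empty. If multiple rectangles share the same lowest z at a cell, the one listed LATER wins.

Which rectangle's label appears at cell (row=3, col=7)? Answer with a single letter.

Answer: D

Derivation:
Check cell (3,7):
  A: rows 3-6 cols 6-8 z=6 -> covers; best now A (z=6)
  B: rows 5-6 cols 0-2 -> outside (row miss)
  C: rows 5-6 cols 2-3 -> outside (row miss)
  D: rows 2-4 cols 3-8 z=3 -> covers; best now D (z=3)
  E: rows 0-3 cols 1-5 -> outside (col miss)
Winner: D at z=3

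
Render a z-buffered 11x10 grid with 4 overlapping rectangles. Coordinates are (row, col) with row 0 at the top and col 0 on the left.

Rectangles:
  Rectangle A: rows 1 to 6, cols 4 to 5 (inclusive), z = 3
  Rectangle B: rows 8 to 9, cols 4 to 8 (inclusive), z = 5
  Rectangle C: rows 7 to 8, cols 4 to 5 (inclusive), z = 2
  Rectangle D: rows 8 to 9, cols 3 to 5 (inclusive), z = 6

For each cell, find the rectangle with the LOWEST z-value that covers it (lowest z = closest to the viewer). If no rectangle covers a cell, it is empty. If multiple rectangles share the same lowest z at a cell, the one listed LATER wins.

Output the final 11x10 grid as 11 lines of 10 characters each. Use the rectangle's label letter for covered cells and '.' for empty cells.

..........
....AA....
....AA....
....AA....
....AA....
....AA....
....AA....
....CC....
...DCCBBB.
...DBBBBB.
..........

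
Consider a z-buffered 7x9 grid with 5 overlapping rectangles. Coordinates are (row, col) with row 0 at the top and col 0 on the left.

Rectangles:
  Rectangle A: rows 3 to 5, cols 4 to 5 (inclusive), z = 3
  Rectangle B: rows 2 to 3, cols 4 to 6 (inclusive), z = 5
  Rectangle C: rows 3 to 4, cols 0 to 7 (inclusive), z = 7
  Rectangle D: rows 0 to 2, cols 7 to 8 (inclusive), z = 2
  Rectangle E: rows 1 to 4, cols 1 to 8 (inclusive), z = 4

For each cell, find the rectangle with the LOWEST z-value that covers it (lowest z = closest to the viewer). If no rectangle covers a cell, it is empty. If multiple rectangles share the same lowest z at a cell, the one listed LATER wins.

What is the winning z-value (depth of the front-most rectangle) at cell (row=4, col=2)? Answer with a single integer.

Answer: 4

Derivation:
Check cell (4,2):
  A: rows 3-5 cols 4-5 -> outside (col miss)
  B: rows 2-3 cols 4-6 -> outside (row miss)
  C: rows 3-4 cols 0-7 z=7 -> covers; best now C (z=7)
  D: rows 0-2 cols 7-8 -> outside (row miss)
  E: rows 1-4 cols 1-8 z=4 -> covers; best now E (z=4)
Winner: E at z=4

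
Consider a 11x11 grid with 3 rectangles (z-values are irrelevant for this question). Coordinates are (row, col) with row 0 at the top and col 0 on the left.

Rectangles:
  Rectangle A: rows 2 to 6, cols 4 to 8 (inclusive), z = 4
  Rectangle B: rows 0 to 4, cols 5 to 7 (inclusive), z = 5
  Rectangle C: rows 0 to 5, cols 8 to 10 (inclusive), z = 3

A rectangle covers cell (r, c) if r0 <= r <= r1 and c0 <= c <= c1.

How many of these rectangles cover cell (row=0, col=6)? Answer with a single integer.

Answer: 1

Derivation:
Check cell (0,6):
  A: rows 2-6 cols 4-8 -> outside (row miss)
  B: rows 0-4 cols 5-7 -> covers
  C: rows 0-5 cols 8-10 -> outside (col miss)
Count covering = 1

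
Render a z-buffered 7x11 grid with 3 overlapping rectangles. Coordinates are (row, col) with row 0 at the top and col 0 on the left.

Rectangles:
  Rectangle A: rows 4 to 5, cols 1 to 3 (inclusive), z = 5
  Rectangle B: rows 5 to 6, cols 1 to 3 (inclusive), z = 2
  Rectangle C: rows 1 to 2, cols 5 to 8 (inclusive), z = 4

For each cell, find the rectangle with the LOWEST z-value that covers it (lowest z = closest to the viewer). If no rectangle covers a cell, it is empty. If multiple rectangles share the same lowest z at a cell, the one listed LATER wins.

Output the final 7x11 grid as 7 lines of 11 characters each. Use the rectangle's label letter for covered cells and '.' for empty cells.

...........
.....CCCC..
.....CCCC..
...........
.AAA.......
.BBB.......
.BBB.......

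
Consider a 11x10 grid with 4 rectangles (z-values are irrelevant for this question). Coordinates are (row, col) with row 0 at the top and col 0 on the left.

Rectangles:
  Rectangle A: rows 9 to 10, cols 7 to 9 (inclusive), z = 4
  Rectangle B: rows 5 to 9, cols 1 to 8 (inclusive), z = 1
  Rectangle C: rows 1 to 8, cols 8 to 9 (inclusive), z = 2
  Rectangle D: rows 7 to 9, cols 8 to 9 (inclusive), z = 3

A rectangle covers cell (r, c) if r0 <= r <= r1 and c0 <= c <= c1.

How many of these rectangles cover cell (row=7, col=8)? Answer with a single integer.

Check cell (7,8):
  A: rows 9-10 cols 7-9 -> outside (row miss)
  B: rows 5-9 cols 1-8 -> covers
  C: rows 1-8 cols 8-9 -> covers
  D: rows 7-9 cols 8-9 -> covers
Count covering = 3

Answer: 3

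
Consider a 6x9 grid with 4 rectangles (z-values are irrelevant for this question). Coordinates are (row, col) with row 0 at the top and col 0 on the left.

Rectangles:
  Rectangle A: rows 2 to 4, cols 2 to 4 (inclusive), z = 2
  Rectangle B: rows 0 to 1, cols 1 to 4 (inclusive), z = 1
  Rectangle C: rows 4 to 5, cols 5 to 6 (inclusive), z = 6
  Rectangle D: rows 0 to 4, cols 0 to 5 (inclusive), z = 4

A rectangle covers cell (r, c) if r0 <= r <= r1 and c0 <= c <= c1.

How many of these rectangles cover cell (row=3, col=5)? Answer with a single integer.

Answer: 1

Derivation:
Check cell (3,5):
  A: rows 2-4 cols 2-4 -> outside (col miss)
  B: rows 0-1 cols 1-4 -> outside (row miss)
  C: rows 4-5 cols 5-6 -> outside (row miss)
  D: rows 0-4 cols 0-5 -> covers
Count covering = 1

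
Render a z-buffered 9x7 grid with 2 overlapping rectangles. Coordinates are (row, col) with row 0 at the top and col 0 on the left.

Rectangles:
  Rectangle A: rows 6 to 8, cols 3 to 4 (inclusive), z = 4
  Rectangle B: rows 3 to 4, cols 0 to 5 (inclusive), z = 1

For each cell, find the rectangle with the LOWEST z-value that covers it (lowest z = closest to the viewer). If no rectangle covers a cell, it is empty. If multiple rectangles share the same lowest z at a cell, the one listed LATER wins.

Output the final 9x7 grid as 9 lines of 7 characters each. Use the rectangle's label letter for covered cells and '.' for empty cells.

.......
.......
.......
BBBBBB.
BBBBBB.
.......
...AA..
...AA..
...AA..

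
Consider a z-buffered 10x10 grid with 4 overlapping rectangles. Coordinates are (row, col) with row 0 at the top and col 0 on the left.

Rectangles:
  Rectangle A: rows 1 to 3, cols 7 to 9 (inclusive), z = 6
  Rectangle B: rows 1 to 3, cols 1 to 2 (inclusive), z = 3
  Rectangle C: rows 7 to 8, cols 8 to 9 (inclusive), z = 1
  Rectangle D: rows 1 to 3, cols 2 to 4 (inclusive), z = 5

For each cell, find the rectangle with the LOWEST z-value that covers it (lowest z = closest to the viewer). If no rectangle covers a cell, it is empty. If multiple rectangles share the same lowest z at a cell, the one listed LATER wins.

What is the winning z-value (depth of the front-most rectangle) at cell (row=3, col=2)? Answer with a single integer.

Check cell (3,2):
  A: rows 1-3 cols 7-9 -> outside (col miss)
  B: rows 1-3 cols 1-2 z=3 -> covers; best now B (z=3)
  C: rows 7-8 cols 8-9 -> outside (row miss)
  D: rows 1-3 cols 2-4 z=5 -> covers; best now B (z=3)
Winner: B at z=3

Answer: 3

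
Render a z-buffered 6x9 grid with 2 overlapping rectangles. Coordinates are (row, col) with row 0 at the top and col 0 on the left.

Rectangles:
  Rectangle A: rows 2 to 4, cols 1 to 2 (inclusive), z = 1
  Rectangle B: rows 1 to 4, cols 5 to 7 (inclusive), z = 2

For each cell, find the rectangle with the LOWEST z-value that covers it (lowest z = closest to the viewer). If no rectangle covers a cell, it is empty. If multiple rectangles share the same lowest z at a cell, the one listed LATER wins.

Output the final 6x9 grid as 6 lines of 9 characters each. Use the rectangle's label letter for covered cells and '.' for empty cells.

.........
.....BBB.
.AA..BBB.
.AA..BBB.
.AA..BBB.
.........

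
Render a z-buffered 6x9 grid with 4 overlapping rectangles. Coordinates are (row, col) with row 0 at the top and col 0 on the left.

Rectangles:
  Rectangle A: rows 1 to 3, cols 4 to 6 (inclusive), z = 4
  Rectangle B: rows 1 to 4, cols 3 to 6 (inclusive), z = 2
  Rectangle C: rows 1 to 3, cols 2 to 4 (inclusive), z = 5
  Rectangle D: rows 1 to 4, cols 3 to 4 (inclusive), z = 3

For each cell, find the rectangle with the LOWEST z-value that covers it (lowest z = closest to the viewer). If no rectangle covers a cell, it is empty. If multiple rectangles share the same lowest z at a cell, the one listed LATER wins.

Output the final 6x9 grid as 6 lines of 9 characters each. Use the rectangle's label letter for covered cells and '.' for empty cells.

.........
..CBBBB..
..CBBBB..
..CBBBB..
...BBBB..
.........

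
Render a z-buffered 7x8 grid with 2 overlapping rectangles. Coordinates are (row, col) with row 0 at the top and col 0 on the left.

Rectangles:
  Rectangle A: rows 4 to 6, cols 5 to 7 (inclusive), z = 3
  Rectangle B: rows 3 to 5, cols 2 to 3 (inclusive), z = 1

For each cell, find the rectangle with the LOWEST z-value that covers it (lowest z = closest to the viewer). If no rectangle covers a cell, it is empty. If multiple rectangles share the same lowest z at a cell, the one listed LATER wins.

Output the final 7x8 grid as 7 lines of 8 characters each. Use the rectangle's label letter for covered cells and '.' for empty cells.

........
........
........
..BB....
..BB.AAA
..BB.AAA
.....AAA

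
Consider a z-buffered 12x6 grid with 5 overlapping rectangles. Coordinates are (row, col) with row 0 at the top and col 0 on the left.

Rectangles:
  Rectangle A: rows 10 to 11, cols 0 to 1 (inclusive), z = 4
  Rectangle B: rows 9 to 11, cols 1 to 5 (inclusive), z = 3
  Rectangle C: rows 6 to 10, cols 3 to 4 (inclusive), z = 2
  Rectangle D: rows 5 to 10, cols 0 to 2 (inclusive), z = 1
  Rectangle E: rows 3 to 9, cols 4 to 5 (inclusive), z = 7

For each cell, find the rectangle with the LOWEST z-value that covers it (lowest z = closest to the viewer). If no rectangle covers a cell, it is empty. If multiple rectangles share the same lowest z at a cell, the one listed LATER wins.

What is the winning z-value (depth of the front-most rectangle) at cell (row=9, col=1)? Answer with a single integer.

Answer: 1

Derivation:
Check cell (9,1):
  A: rows 10-11 cols 0-1 -> outside (row miss)
  B: rows 9-11 cols 1-5 z=3 -> covers; best now B (z=3)
  C: rows 6-10 cols 3-4 -> outside (col miss)
  D: rows 5-10 cols 0-2 z=1 -> covers; best now D (z=1)
  E: rows 3-9 cols 4-5 -> outside (col miss)
Winner: D at z=1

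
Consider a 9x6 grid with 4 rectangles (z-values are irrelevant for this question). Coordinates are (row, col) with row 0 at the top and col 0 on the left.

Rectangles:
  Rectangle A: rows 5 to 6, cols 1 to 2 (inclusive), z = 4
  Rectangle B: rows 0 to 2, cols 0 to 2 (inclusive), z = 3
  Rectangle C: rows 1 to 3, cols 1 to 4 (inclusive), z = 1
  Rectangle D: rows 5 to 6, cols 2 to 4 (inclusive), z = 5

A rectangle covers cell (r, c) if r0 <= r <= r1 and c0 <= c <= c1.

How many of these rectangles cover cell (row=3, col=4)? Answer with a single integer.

Check cell (3,4):
  A: rows 5-6 cols 1-2 -> outside (row miss)
  B: rows 0-2 cols 0-2 -> outside (row miss)
  C: rows 1-3 cols 1-4 -> covers
  D: rows 5-6 cols 2-4 -> outside (row miss)
Count covering = 1

Answer: 1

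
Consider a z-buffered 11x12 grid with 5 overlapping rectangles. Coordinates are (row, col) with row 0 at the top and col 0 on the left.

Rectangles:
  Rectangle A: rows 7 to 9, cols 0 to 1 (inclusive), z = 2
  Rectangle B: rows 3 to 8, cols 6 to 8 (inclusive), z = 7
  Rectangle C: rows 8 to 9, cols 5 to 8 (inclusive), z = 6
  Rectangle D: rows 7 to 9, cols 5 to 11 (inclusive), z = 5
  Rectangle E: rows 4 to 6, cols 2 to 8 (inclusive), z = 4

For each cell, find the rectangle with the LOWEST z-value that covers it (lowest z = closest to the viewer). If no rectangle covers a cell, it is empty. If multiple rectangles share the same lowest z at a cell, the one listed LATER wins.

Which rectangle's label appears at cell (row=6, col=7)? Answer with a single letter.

Answer: E

Derivation:
Check cell (6,7):
  A: rows 7-9 cols 0-1 -> outside (row miss)
  B: rows 3-8 cols 6-8 z=7 -> covers; best now B (z=7)
  C: rows 8-9 cols 5-8 -> outside (row miss)
  D: rows 7-9 cols 5-11 -> outside (row miss)
  E: rows 4-6 cols 2-8 z=4 -> covers; best now E (z=4)
Winner: E at z=4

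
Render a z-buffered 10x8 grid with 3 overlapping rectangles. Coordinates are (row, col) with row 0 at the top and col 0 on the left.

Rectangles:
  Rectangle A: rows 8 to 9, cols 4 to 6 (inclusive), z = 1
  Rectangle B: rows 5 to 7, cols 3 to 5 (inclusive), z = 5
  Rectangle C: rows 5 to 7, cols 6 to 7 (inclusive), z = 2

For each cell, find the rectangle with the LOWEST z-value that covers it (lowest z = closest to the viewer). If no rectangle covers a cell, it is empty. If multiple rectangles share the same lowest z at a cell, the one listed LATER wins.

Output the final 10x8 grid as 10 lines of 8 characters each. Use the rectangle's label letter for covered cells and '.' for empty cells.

........
........
........
........
........
...BBBCC
...BBBCC
...BBBCC
....AAA.
....AAA.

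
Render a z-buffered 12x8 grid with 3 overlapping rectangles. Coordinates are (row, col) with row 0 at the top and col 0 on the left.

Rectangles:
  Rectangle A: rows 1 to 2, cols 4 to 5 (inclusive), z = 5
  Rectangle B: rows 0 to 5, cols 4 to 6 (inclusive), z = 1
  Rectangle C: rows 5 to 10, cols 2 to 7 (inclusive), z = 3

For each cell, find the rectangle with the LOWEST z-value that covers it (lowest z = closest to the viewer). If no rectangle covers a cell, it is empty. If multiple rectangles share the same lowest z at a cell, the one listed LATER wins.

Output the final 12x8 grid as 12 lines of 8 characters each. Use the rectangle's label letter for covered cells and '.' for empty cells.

....BBB.
....BBB.
....BBB.
....BBB.
....BBB.
..CCBBBC
..CCCCCC
..CCCCCC
..CCCCCC
..CCCCCC
..CCCCCC
........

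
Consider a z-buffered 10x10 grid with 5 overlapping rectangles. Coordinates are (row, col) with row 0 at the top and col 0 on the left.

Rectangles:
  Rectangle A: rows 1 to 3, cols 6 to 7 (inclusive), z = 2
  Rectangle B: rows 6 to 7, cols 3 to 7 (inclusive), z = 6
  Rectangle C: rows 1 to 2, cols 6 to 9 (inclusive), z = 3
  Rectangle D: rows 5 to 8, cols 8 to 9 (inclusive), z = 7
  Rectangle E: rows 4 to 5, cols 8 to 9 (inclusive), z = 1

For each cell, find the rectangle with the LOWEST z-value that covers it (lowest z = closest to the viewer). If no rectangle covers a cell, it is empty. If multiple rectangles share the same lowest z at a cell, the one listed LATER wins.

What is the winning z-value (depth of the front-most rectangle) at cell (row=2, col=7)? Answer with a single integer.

Check cell (2,7):
  A: rows 1-3 cols 6-7 z=2 -> covers; best now A (z=2)
  B: rows 6-7 cols 3-7 -> outside (row miss)
  C: rows 1-2 cols 6-9 z=3 -> covers; best now A (z=2)
  D: rows 5-8 cols 8-9 -> outside (row miss)
  E: rows 4-5 cols 8-9 -> outside (row miss)
Winner: A at z=2

Answer: 2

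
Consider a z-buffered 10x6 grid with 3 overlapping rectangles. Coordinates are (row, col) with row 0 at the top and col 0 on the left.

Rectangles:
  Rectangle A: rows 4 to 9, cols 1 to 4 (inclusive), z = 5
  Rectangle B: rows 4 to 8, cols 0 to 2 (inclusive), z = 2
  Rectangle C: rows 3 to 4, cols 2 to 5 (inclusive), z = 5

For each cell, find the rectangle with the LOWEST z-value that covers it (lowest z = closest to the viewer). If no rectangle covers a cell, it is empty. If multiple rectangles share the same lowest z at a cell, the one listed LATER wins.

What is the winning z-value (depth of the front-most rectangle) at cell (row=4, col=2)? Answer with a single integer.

Check cell (4,2):
  A: rows 4-9 cols 1-4 z=5 -> covers; best now A (z=5)
  B: rows 4-8 cols 0-2 z=2 -> covers; best now B (z=2)
  C: rows 3-4 cols 2-5 z=5 -> covers; best now B (z=2)
Winner: B at z=2

Answer: 2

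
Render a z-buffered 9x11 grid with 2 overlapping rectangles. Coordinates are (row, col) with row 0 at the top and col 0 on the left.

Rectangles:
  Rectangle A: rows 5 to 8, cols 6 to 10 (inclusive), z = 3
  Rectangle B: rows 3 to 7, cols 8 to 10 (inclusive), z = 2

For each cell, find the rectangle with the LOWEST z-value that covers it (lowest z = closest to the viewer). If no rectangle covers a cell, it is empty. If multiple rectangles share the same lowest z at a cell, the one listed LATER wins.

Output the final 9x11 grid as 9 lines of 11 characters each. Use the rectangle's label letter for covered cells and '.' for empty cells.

...........
...........
...........
........BBB
........BBB
......AABBB
......AABBB
......AABBB
......AAAAA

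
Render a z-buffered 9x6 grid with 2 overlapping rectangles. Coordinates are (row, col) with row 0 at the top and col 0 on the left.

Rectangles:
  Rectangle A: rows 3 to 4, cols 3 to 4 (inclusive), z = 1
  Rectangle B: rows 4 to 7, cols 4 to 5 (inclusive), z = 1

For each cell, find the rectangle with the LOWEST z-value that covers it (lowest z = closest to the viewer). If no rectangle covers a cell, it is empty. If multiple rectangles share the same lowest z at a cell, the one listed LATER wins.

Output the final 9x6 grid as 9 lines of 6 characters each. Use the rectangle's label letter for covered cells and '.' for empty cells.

......
......
......
...AA.
...ABB
....BB
....BB
....BB
......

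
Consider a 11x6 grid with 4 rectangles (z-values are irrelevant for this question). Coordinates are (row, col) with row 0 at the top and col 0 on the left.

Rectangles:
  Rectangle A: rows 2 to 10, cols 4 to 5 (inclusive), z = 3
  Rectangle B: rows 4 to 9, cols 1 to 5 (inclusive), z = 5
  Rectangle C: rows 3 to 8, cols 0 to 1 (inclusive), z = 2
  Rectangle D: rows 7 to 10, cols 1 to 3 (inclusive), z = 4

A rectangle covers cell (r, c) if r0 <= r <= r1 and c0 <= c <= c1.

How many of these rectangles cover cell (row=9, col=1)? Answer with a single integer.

Answer: 2

Derivation:
Check cell (9,1):
  A: rows 2-10 cols 4-5 -> outside (col miss)
  B: rows 4-9 cols 1-5 -> covers
  C: rows 3-8 cols 0-1 -> outside (row miss)
  D: rows 7-10 cols 1-3 -> covers
Count covering = 2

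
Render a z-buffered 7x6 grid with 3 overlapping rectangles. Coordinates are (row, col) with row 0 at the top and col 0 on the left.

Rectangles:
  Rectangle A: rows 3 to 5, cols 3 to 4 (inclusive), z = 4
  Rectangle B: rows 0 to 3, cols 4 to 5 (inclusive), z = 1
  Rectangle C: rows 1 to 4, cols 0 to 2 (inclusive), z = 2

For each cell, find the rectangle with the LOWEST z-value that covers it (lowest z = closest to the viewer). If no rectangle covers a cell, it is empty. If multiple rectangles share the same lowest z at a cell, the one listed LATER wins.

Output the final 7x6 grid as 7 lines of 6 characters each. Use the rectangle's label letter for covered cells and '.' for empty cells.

....BB
CCC.BB
CCC.BB
CCCABB
CCCAA.
...AA.
......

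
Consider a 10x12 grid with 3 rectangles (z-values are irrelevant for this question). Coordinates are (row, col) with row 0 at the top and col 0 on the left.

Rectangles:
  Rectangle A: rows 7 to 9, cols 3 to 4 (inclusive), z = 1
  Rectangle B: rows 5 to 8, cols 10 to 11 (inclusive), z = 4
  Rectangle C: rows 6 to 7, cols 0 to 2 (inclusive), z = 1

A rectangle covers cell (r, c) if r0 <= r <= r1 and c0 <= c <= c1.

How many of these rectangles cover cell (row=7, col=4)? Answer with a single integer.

Check cell (7,4):
  A: rows 7-9 cols 3-4 -> covers
  B: rows 5-8 cols 10-11 -> outside (col miss)
  C: rows 6-7 cols 0-2 -> outside (col miss)
Count covering = 1

Answer: 1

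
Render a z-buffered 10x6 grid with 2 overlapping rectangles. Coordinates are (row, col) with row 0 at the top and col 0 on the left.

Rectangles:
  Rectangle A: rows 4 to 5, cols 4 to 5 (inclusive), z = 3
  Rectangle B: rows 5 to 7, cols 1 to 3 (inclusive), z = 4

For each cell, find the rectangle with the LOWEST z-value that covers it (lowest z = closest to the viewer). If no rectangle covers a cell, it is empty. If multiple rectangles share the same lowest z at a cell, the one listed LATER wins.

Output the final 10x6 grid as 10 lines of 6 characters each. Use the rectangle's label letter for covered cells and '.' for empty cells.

......
......
......
......
....AA
.BBBAA
.BBB..
.BBB..
......
......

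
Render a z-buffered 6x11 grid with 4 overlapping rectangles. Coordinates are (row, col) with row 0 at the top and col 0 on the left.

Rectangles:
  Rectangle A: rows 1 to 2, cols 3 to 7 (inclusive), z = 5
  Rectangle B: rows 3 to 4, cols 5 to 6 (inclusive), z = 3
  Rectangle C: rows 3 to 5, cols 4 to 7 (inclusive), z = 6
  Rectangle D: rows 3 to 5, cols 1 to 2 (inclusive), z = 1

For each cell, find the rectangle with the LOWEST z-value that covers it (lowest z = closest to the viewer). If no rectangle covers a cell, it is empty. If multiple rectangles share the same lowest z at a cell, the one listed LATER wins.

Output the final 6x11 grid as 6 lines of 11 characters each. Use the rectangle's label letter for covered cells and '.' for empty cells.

...........
...AAAAA...
...AAAAA...
.DD.CBBC...
.DD.CBBC...
.DD.CCCC...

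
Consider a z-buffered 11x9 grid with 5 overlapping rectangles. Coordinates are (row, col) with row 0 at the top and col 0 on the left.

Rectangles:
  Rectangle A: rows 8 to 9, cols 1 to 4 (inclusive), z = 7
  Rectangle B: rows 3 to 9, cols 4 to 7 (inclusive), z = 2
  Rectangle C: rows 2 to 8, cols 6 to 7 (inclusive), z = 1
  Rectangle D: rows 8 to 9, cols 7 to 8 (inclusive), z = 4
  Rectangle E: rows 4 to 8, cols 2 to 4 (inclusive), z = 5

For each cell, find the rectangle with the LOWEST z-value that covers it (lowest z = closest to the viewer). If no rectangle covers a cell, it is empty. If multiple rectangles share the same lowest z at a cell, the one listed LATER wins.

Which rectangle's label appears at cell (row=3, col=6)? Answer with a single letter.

Check cell (3,6):
  A: rows 8-9 cols 1-4 -> outside (row miss)
  B: rows 3-9 cols 4-7 z=2 -> covers; best now B (z=2)
  C: rows 2-8 cols 6-7 z=1 -> covers; best now C (z=1)
  D: rows 8-9 cols 7-8 -> outside (row miss)
  E: rows 4-8 cols 2-4 -> outside (row miss)
Winner: C at z=1

Answer: C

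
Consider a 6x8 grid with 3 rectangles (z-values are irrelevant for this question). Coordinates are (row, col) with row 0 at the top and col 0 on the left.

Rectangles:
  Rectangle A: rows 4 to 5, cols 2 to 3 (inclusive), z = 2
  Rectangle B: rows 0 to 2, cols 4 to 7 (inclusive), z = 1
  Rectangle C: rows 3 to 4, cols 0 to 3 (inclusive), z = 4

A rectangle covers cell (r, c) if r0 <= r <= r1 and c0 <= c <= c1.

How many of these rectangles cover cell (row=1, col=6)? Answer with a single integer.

Check cell (1,6):
  A: rows 4-5 cols 2-3 -> outside (row miss)
  B: rows 0-2 cols 4-7 -> covers
  C: rows 3-4 cols 0-3 -> outside (row miss)
Count covering = 1

Answer: 1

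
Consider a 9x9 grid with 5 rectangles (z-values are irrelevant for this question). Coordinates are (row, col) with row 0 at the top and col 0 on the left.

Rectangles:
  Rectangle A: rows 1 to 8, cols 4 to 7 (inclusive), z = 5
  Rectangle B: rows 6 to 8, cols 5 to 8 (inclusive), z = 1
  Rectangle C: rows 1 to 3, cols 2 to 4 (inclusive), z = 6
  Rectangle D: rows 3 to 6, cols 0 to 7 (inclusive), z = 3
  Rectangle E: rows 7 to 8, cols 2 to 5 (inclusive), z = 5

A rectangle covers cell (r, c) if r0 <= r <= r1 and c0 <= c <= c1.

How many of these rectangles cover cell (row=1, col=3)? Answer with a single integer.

Check cell (1,3):
  A: rows 1-8 cols 4-7 -> outside (col miss)
  B: rows 6-8 cols 5-8 -> outside (row miss)
  C: rows 1-3 cols 2-4 -> covers
  D: rows 3-6 cols 0-7 -> outside (row miss)
  E: rows 7-8 cols 2-5 -> outside (row miss)
Count covering = 1

Answer: 1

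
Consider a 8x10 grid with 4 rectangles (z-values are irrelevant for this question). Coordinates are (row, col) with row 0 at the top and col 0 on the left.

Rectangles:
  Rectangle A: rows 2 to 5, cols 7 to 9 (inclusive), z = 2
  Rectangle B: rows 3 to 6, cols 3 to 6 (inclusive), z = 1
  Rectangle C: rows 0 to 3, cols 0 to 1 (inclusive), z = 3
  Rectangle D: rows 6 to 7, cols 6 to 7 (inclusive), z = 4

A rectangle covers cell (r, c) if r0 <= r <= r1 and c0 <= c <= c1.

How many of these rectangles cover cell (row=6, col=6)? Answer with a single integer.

Answer: 2

Derivation:
Check cell (6,6):
  A: rows 2-5 cols 7-9 -> outside (row miss)
  B: rows 3-6 cols 3-6 -> covers
  C: rows 0-3 cols 0-1 -> outside (row miss)
  D: rows 6-7 cols 6-7 -> covers
Count covering = 2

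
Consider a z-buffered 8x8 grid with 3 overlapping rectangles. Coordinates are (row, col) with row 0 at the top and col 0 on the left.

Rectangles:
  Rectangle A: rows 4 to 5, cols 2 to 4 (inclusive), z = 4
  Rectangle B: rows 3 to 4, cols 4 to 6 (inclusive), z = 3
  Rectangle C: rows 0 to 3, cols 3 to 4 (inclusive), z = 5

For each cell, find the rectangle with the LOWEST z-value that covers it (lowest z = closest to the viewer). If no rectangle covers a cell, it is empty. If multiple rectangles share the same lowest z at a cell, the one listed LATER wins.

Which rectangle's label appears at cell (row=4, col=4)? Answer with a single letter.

Answer: B

Derivation:
Check cell (4,4):
  A: rows 4-5 cols 2-4 z=4 -> covers; best now A (z=4)
  B: rows 3-4 cols 4-6 z=3 -> covers; best now B (z=3)
  C: rows 0-3 cols 3-4 -> outside (row miss)
Winner: B at z=3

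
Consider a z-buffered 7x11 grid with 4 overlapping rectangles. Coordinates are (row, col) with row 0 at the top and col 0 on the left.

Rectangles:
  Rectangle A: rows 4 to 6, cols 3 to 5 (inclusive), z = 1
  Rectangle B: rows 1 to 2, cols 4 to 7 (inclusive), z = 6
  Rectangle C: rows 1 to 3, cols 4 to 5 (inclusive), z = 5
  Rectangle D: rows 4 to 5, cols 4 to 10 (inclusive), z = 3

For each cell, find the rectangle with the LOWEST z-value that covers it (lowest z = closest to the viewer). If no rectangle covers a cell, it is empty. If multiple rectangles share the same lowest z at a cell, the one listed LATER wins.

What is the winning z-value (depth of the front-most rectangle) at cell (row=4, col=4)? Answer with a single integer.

Answer: 1

Derivation:
Check cell (4,4):
  A: rows 4-6 cols 3-5 z=1 -> covers; best now A (z=1)
  B: rows 1-2 cols 4-7 -> outside (row miss)
  C: rows 1-3 cols 4-5 -> outside (row miss)
  D: rows 4-5 cols 4-10 z=3 -> covers; best now A (z=1)
Winner: A at z=1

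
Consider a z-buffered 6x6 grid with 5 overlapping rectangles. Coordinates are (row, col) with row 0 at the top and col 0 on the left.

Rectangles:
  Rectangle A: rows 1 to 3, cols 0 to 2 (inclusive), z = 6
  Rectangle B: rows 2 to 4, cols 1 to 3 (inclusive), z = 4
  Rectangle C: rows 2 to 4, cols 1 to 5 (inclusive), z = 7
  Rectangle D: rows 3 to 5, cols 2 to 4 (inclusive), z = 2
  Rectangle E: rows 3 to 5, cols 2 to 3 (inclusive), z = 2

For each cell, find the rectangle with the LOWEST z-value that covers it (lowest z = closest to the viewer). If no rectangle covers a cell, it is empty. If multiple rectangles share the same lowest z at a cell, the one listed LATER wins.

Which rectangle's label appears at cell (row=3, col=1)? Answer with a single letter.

Check cell (3,1):
  A: rows 1-3 cols 0-2 z=6 -> covers; best now A (z=6)
  B: rows 2-4 cols 1-3 z=4 -> covers; best now B (z=4)
  C: rows 2-4 cols 1-5 z=7 -> covers; best now B (z=4)
  D: rows 3-5 cols 2-4 -> outside (col miss)
  E: rows 3-5 cols 2-3 -> outside (col miss)
Winner: B at z=4

Answer: B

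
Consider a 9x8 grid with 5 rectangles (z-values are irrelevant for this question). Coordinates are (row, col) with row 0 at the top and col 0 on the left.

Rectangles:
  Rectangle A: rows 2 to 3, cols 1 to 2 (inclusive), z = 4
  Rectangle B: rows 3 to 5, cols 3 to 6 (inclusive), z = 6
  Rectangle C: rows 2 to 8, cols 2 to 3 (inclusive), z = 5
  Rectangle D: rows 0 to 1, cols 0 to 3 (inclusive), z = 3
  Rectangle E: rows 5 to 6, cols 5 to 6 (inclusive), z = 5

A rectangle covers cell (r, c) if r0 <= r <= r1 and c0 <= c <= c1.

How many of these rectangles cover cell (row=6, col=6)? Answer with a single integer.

Check cell (6,6):
  A: rows 2-3 cols 1-2 -> outside (row miss)
  B: rows 3-5 cols 3-6 -> outside (row miss)
  C: rows 2-8 cols 2-3 -> outside (col miss)
  D: rows 0-1 cols 0-3 -> outside (row miss)
  E: rows 5-6 cols 5-6 -> covers
Count covering = 1

Answer: 1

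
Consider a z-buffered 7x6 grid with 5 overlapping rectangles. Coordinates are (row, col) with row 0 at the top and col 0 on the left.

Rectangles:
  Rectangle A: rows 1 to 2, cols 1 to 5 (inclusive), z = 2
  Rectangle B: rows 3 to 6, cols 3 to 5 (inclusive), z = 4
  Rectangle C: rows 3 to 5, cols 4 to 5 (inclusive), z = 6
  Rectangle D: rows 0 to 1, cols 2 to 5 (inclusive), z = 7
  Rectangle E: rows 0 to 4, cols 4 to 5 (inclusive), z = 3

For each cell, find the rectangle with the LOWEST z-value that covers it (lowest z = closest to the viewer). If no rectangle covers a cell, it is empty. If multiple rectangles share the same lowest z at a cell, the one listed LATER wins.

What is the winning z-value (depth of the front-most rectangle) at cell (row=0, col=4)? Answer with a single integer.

Check cell (0,4):
  A: rows 1-2 cols 1-5 -> outside (row miss)
  B: rows 3-6 cols 3-5 -> outside (row miss)
  C: rows 3-5 cols 4-5 -> outside (row miss)
  D: rows 0-1 cols 2-5 z=7 -> covers; best now D (z=7)
  E: rows 0-4 cols 4-5 z=3 -> covers; best now E (z=3)
Winner: E at z=3

Answer: 3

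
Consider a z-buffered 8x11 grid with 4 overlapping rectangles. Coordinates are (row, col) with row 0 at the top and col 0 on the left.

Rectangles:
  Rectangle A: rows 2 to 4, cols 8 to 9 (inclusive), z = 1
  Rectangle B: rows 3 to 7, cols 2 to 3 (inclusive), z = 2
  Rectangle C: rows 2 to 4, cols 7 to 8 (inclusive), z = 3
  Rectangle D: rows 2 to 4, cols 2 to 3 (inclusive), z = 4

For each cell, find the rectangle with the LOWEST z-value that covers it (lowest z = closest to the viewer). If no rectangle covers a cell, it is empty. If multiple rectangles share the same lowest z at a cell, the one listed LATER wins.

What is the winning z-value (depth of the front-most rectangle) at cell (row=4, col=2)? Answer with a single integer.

Check cell (4,2):
  A: rows 2-4 cols 8-9 -> outside (col miss)
  B: rows 3-7 cols 2-3 z=2 -> covers; best now B (z=2)
  C: rows 2-4 cols 7-8 -> outside (col miss)
  D: rows 2-4 cols 2-3 z=4 -> covers; best now B (z=2)
Winner: B at z=2

Answer: 2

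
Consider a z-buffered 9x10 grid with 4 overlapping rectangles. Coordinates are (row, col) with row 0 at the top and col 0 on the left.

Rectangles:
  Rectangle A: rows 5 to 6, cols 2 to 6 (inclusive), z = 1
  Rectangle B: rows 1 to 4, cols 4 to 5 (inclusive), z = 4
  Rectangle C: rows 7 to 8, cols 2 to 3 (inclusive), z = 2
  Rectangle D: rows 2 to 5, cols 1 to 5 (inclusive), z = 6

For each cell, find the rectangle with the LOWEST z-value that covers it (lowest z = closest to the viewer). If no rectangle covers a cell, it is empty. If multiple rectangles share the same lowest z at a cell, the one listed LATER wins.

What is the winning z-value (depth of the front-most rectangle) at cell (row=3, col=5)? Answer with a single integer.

Check cell (3,5):
  A: rows 5-6 cols 2-6 -> outside (row miss)
  B: rows 1-4 cols 4-5 z=4 -> covers; best now B (z=4)
  C: rows 7-8 cols 2-3 -> outside (row miss)
  D: rows 2-5 cols 1-5 z=6 -> covers; best now B (z=4)
Winner: B at z=4

Answer: 4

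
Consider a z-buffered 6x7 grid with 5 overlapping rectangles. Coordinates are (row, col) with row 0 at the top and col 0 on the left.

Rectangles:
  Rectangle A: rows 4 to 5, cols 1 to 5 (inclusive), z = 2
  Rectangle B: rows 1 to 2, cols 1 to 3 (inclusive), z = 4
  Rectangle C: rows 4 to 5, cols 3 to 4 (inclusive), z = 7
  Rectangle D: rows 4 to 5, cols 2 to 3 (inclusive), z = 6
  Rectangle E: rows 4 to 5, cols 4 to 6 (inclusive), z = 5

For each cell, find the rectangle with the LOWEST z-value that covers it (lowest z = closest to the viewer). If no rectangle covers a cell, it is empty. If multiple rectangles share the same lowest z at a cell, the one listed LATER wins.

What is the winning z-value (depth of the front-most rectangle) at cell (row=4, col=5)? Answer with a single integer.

Answer: 2

Derivation:
Check cell (4,5):
  A: rows 4-5 cols 1-5 z=2 -> covers; best now A (z=2)
  B: rows 1-2 cols 1-3 -> outside (row miss)
  C: rows 4-5 cols 3-4 -> outside (col miss)
  D: rows 4-5 cols 2-3 -> outside (col miss)
  E: rows 4-5 cols 4-6 z=5 -> covers; best now A (z=2)
Winner: A at z=2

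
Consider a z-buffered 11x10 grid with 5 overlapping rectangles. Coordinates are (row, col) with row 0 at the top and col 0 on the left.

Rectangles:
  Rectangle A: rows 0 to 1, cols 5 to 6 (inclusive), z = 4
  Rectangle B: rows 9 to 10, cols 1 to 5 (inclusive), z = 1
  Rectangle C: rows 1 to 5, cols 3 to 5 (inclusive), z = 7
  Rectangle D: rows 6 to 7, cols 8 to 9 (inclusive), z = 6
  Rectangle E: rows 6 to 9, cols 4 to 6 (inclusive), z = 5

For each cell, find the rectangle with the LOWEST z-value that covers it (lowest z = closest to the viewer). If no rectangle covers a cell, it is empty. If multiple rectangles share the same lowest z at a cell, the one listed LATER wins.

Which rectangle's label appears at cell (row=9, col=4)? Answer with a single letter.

Check cell (9,4):
  A: rows 0-1 cols 5-6 -> outside (row miss)
  B: rows 9-10 cols 1-5 z=1 -> covers; best now B (z=1)
  C: rows 1-5 cols 3-5 -> outside (row miss)
  D: rows 6-7 cols 8-9 -> outside (row miss)
  E: rows 6-9 cols 4-6 z=5 -> covers; best now B (z=1)
Winner: B at z=1

Answer: B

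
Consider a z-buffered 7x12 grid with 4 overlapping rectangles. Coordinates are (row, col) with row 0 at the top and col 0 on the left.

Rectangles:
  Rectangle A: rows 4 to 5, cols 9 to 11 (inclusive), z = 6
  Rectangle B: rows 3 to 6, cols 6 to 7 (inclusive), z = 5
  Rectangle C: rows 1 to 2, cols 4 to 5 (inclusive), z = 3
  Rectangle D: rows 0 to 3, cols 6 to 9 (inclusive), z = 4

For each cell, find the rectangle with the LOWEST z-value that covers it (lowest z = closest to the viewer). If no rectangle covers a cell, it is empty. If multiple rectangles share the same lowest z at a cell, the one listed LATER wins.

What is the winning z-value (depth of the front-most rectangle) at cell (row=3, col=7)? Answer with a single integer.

Answer: 4

Derivation:
Check cell (3,7):
  A: rows 4-5 cols 9-11 -> outside (row miss)
  B: rows 3-6 cols 6-7 z=5 -> covers; best now B (z=5)
  C: rows 1-2 cols 4-5 -> outside (row miss)
  D: rows 0-3 cols 6-9 z=4 -> covers; best now D (z=4)
Winner: D at z=4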